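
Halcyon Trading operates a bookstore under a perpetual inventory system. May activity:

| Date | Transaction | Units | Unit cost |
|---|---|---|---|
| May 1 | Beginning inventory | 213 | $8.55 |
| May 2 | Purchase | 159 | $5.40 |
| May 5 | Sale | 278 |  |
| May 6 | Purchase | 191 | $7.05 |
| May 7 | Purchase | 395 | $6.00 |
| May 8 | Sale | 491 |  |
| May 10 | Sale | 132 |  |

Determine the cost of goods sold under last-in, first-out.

COGS = $5,908.95

May 5, 278 sold [LIFO — newest first]: 159 @ $5.40 + 119 @ $8.55 = $1,876.05
May 8, 491 sold [LIFO — newest first]: 395 @ $6.00 + 96 @ $7.05 = $3,046.80
May 10, 132 sold [LIFO — newest first]: 95 @ $7.05 + 37 @ $8.55 = $986.10
Total COGS = $1,876.05 + $3,046.80 + $986.10 = $5,908.95
Ending inventory: 57 @ $8.55 = $487.35
Check: goods available $6,396.30 = COGS $5,908.95 + ending $487.35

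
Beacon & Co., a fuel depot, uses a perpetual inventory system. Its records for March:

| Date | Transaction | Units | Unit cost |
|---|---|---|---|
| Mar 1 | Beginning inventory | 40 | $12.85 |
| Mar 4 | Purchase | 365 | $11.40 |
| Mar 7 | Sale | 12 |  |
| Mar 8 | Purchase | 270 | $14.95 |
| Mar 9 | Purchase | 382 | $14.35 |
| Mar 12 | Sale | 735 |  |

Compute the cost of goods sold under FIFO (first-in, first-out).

Mar 7, 12 sold [FIFO — oldest first]: 12 @ $12.85 = $154.20
Mar 12, 735 sold [FIFO — oldest first]: 28 @ $12.85 + 365 @ $11.40 + 270 @ $14.95 + 72 @ $14.35 = $9,590.50
Total COGS = $154.20 + $9,590.50 = $9,744.70
Ending inventory: 310 @ $14.35 = $4,448.50
Check: goods available $14,193.20 = COGS $9,744.70 + ending $4,448.50

COGS = $9,744.70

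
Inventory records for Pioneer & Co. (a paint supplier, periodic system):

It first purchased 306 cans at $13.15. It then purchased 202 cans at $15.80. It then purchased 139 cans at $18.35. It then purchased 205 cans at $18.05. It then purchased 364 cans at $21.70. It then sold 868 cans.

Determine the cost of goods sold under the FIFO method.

COGS = $13,813.60

Sale 1 (868) [FIFO — oldest first]: 306 @ $13.15 + 202 @ $15.80 + 139 @ $18.35 + 205 @ $18.05 + 16 @ $21.70 = $13,813.60
Ending inventory: 348 @ $21.70 = $7,551.60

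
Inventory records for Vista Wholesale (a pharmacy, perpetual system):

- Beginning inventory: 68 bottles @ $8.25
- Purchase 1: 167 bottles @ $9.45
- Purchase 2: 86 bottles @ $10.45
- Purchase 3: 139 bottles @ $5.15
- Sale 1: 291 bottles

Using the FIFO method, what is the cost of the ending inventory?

Sale 1 (291) [FIFO — oldest first]: 68 @ $8.25 + 167 @ $9.45 + 56 @ $10.45 = $2,724.35
Ending inventory: 30 @ $10.45 + 139 @ $5.15 = $1,029.35

Ending inventory = $1,029.35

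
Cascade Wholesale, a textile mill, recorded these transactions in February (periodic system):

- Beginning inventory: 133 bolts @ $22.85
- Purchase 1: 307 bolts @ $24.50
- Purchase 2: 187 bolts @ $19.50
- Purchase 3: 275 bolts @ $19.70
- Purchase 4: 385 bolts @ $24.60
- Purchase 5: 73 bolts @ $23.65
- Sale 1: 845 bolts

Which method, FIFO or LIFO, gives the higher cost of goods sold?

LIFO

FIFO COGS: 133 @ $22.85 + 307 @ $24.50 + 187 @ $19.50 + 218 @ $19.70 = $18,501.65
LIFO COGS: 73 @ $23.65 + 385 @ $24.60 + 275 @ $19.70 + 112 @ $19.50 = $18,798.95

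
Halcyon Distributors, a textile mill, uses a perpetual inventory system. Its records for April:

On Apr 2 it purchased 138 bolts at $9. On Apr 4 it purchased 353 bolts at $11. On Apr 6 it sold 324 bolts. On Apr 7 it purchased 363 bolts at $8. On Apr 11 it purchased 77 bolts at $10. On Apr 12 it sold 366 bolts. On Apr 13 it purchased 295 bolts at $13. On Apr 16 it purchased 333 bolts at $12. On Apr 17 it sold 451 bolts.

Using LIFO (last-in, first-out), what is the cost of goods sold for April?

Apr 6, 324 sold [LIFO — newest first]: 324 @ $11 = $3,564
Apr 12, 366 sold [LIFO — newest first]: 77 @ $10 + 289 @ $8 = $3,082
Apr 17, 451 sold [LIFO — newest first]: 333 @ $12 + 118 @ $13 = $5,530
Total COGS = $3,564 + $3,082 + $5,530 = $12,176
Ending inventory: 138 @ $9 + 29 @ $11 + 74 @ $8 + 177 @ $13 = $4,454
Check: goods available $16,630 = COGS $12,176 + ending $4,454

COGS = $12,176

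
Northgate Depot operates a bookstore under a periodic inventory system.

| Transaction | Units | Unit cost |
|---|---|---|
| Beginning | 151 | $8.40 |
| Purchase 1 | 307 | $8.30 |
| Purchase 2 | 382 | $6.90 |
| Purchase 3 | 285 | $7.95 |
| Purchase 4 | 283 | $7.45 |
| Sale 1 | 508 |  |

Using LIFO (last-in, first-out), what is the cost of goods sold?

COGS = $3,897.10

Sale 1 (508) [LIFO — newest first]: 283 @ $7.45 + 225 @ $7.95 = $3,897.10
Ending inventory: 151 @ $8.40 + 307 @ $8.30 + 382 @ $6.90 + 60 @ $7.95 = $6,929.30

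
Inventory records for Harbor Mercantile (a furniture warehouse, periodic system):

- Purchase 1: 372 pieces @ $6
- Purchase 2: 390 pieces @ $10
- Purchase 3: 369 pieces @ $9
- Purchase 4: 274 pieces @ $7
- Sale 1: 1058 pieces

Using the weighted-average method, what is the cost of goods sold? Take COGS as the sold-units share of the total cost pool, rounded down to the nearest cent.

Sale 1, sell 1058: 1058/1405 × $11,371.00 → $8,562.64
Ending inventory (cost pool remaining) = $2,808.36
Check: goods available $11,371.00 = COGS $8,562.64 + ending $2,808.36

COGS = $8,562.64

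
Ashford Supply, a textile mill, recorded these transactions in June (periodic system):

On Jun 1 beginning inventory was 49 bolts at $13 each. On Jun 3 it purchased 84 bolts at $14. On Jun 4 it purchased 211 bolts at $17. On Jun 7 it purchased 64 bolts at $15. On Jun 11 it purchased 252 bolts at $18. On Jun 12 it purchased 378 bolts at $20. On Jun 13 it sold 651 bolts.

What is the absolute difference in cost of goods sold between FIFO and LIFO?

FIFO COGS: 49 @ $13 + 84 @ $14 + 211 @ $17 + 64 @ $15 + 243 @ $18 = $10,734
LIFO COGS: 378 @ $20 + 252 @ $18 + 21 @ $15 = $12,411
Difference = |$10,734 − $12,411| = $1,677

$1,677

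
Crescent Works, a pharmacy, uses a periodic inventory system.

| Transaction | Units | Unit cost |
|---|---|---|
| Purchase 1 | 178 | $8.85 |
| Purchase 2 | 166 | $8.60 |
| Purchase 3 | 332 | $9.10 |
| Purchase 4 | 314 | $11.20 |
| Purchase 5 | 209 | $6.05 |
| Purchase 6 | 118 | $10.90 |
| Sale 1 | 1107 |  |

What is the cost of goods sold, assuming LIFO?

Sale 1 (1107) [LIFO — newest first]: 118 @ $10.90 + 209 @ $6.05 + 314 @ $11.20 + 332 @ $9.10 + 134 @ $8.60 = $10,241.05
Ending inventory: 178 @ $8.85 + 32 @ $8.60 = $1,850.50

COGS = $10,241.05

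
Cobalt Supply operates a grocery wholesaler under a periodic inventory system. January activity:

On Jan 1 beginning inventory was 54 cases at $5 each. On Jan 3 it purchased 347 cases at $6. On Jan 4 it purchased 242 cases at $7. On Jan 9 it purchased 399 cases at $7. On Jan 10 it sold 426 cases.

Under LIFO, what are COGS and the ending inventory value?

Jan 10, 426 sold [LIFO — newest first]: 399 @ $7 + 27 @ $7 = $2,982
Ending inventory: 54 @ $5 + 347 @ $6 + 215 @ $7 = $3,857

COGS = $2,982; ending inventory = $3,857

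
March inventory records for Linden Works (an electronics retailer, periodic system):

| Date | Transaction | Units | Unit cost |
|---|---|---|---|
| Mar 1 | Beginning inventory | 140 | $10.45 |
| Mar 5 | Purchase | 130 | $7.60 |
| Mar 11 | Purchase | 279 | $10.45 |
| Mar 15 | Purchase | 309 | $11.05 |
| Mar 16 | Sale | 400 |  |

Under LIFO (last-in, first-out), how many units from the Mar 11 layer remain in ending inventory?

Mar 16, 400 sold [LIFO — newest first]: 309 @ $11.05 + 91 @ $10.45 = $4,365.40
Ending inventory: 140 @ $10.45 + 130 @ $7.60 + 188 @ $10.45 = $4,415.60

188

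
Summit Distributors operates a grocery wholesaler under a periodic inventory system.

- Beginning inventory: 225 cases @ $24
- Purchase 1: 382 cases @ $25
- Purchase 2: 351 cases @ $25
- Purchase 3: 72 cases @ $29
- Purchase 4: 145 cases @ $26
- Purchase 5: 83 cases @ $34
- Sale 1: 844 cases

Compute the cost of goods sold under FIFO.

Sale 1 (844) [FIFO — oldest first]: 225 @ $24 + 382 @ $25 + 237 @ $25 = $20,875
Ending inventory: 114 @ $25 + 72 @ $29 + 145 @ $26 + 83 @ $34 = $11,530

COGS = $20,875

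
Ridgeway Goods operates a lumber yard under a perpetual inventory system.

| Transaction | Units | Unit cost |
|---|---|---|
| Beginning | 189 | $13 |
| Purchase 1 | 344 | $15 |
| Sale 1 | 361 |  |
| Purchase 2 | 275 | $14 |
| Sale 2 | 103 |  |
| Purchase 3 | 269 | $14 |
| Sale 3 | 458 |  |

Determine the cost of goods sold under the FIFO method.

COGS = $13,063

Sale 1 (361) [FIFO — oldest first]: 189 @ $13 + 172 @ $15 = $5,037
Sale 2 (103) [FIFO — oldest first]: 103 @ $15 = $1,545
Sale 3 (458) [FIFO — oldest first]: 69 @ $15 + 275 @ $14 + 114 @ $14 = $6,481
Total COGS = $5,037 + $1,545 + $6,481 = $13,063
Ending inventory: 155 @ $14 = $2,170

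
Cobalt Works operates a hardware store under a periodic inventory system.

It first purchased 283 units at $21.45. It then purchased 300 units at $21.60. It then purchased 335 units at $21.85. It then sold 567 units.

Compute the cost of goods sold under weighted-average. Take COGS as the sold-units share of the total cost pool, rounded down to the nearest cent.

Sale 1, sell 567: 567/918 × $19,870.10 → $12,272.70
Ending inventory (cost pool remaining) = $7,597.40
Check: goods available $19,870.10 = COGS $12,272.70 + ending $7,597.40

COGS = $12,272.70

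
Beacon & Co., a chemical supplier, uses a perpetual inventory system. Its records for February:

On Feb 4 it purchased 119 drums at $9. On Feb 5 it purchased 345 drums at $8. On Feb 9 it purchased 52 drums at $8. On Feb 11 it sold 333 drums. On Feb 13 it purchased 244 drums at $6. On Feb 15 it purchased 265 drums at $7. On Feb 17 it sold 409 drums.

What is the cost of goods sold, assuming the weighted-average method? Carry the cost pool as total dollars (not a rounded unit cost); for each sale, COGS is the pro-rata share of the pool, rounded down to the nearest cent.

COGS = $5,592.68

After Feb 4: 119 on hand, pool $1,071.00 (≈ $9.0000 each)
After Feb 5: 464 on hand, pool $3,831.00 (≈ $8.2565 each)
After Feb 9: 516 on hand, pool $4,247.00 (≈ $8.2306 each)
Feb 11, sell 333: 333/516 × $4,247.00 → $2,740.79
After Feb 13: 427 on hand, pool $2,970.21 (≈ $6.9560 each)
After Feb 15: 692 on hand, pool $4,825.21 (≈ $6.9728 each)
Feb 17, sell 409: 409/692 × $4,825.21 → $2,851.89
Total COGS = $2,740.79 + $2,851.89 = $5,592.68
Ending inventory (cost pool remaining) = $1,973.32
Check: goods available $7,566.00 = COGS $5,592.68 + ending $1,973.32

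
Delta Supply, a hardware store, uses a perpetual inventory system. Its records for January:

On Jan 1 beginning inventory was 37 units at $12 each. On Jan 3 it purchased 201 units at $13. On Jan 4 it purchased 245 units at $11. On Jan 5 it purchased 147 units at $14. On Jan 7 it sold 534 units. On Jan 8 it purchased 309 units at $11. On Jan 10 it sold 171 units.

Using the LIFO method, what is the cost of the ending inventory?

Ending inventory = $2,729

Jan 7, 534 sold [LIFO — newest first]: 147 @ $14 + 245 @ $11 + 142 @ $13 = $6,599
Jan 10, 171 sold [LIFO — newest first]: 171 @ $11 = $1,881
Total COGS = $6,599 + $1,881 = $8,480
Ending inventory: 37 @ $12 + 59 @ $13 + 138 @ $11 = $2,729
Check: goods available $11,209 = COGS $8,480 + ending $2,729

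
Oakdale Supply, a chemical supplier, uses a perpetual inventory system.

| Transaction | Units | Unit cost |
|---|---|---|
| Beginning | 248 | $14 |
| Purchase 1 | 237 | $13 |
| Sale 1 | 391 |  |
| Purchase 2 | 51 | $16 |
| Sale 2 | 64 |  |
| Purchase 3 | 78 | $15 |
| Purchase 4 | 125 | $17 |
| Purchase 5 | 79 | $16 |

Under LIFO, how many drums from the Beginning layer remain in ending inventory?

Sale 1 (391) [LIFO — newest first]: 237 @ $13 + 154 @ $14 = $5,237
Sale 2 (64) [LIFO — newest first]: 51 @ $16 + 13 @ $14 = $998
Total COGS = $5,237 + $998 = $6,235
Ending inventory: 81 @ $14 + 78 @ $15 + 125 @ $17 + 79 @ $16 = $5,693
Check: goods available $11,928 = COGS $6,235 + ending $5,693

81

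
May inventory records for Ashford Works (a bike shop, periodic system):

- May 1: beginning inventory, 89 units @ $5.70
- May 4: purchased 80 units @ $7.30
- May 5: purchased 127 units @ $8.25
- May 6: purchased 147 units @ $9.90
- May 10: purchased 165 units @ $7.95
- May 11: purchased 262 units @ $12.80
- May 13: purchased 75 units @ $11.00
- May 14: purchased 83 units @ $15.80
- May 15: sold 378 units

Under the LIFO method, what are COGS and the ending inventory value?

May 15, 378 sold [LIFO — newest first]: 83 @ $15.80 + 75 @ $11.00 + 220 @ $12.80 = $4,952.40
Ending inventory: 89 @ $5.70 + 80 @ $7.30 + 127 @ $8.25 + 147 @ $9.90 + 165 @ $7.95 + 42 @ $12.80 = $5,443.70

COGS = $4,952.40; ending inventory = $5,443.70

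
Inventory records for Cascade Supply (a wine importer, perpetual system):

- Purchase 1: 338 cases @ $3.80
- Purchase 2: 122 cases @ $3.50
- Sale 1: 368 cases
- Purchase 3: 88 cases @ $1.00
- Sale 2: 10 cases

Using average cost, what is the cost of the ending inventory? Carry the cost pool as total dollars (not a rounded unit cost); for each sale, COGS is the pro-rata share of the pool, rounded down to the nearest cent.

After Purchase 1: 338 on hand, pool $1,284.40 (≈ $3.8000 each)
After Purchase 2: 460 on hand, pool $1,711.40 (≈ $3.7204 each)
Sale 1, sell 368: 368/460 × $1,711.40 → $1,369.12
After Purchase 3: 180 on hand, pool $430.28 (≈ $2.3904 each)
Sale 2, sell 10: 10/180 × $430.28 → $23.90
Total COGS = $1,369.12 + $23.90 = $1,393.02
Ending inventory (cost pool remaining) = $406.38

Ending inventory = $406.38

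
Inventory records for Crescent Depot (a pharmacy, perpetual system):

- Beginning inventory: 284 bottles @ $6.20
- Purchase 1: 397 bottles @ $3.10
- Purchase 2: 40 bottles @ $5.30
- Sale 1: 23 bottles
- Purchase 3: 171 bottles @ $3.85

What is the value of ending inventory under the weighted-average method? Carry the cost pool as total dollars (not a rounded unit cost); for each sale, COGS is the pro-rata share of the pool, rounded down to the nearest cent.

After Beginning: 284 on hand, pool $1,760.80 (≈ $6.2000 each)
After Purchase 1: 681 on hand, pool $2,991.50 (≈ $4.3928 each)
After Purchase 2: 721 on hand, pool $3,203.50 (≈ $4.4431 each)
Sale 1, sell 23: 23/721 × $3,203.50 → $102.19
After Purchase 3: 869 on hand, pool $3,759.66 (≈ $4.3264 each)
Ending inventory (cost pool remaining) = $3,759.66
Check: goods available $3,861.85 = COGS $102.19 + ending $3,759.66

Ending inventory = $3,759.66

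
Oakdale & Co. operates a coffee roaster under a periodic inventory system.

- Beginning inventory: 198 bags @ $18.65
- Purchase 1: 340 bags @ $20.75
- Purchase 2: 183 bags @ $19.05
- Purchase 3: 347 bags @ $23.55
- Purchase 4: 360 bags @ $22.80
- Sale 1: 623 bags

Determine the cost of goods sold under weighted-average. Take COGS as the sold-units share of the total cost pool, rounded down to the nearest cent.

COGS = $13,355.97

Sale 1, sell 623: 623/1428 × $30,613.70 → $13,355.97
Ending inventory (cost pool remaining) = $17,257.73
Check: goods available $30,613.70 = COGS $13,355.97 + ending $17,257.73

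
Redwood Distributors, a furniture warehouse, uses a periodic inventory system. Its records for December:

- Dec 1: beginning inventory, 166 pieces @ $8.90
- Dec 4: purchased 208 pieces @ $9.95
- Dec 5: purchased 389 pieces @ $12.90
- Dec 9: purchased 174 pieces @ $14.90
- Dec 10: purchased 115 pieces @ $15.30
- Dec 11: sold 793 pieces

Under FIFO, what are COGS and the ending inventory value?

COGS = $9,012.10; ending inventory = $3,905.10

Dec 11, 793 sold [FIFO — oldest first]: 166 @ $8.90 + 208 @ $9.95 + 389 @ $12.90 + 30 @ $14.90 = $9,012.10
Ending inventory: 144 @ $14.90 + 115 @ $15.30 = $3,905.10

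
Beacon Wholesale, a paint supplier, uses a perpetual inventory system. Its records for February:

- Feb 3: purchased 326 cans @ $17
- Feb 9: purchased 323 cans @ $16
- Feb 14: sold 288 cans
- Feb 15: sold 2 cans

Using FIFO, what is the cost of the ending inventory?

Feb 14, 288 sold [FIFO — oldest first]: 288 @ $17 = $4,896
Feb 15, 2 sold [FIFO — oldest first]: 2 @ $17 = $34
Total COGS = $4,896 + $34 = $4,930
Ending inventory: 36 @ $17 + 323 @ $16 = $5,780

Ending inventory = $5,780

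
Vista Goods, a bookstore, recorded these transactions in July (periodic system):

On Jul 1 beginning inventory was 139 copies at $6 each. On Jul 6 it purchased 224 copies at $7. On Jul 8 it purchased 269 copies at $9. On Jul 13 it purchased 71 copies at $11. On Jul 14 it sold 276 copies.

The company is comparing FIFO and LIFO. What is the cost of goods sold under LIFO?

COGS = $2,626

FIFO COGS: 139 @ $6 + 137 @ $7 = $1,793
LIFO COGS: 71 @ $11 + 205 @ $9 = $2,626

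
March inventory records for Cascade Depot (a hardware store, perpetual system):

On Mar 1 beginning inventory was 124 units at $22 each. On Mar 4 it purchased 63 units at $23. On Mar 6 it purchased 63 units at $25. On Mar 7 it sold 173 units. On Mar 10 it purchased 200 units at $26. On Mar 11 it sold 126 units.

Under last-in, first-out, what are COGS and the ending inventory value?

COGS = $7,334; ending inventory = $3,618

Mar 7, 173 sold [LIFO — newest first]: 63 @ $25 + 63 @ $23 + 47 @ $22 = $4,058
Mar 11, 126 sold [LIFO — newest first]: 126 @ $26 = $3,276
Total COGS = $4,058 + $3,276 = $7,334
Ending inventory: 77 @ $22 + 74 @ $26 = $3,618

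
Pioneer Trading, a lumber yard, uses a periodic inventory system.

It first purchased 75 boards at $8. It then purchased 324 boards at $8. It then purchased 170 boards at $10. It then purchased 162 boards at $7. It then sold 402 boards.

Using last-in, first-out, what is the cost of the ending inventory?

Ending inventory = $2,632

Sale 1 (402) [LIFO — newest first]: 162 @ $7 + 170 @ $10 + 70 @ $8 = $3,394
Ending inventory: 75 @ $8 + 254 @ $8 = $2,632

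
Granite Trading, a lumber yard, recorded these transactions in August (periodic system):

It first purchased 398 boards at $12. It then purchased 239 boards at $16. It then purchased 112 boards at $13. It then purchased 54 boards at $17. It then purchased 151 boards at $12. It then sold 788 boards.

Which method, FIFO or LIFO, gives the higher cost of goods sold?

FIFO COGS: 398 @ $12 + 239 @ $16 + 112 @ $13 + 39 @ $17 = $10,719
LIFO COGS: 151 @ $12 + 54 @ $17 + 112 @ $13 + 239 @ $16 + 232 @ $12 = $10,794

LIFO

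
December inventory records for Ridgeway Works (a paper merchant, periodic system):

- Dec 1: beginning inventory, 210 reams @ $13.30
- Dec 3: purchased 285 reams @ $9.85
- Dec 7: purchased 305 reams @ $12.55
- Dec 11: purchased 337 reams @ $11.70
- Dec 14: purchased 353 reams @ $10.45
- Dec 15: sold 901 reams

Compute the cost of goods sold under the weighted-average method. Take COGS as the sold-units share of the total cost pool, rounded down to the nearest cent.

COGS = $10,315.99

Dec 15, sell 901: 901/1490 × $17,059.75 → $10,315.99
Ending inventory (cost pool remaining) = $6,743.76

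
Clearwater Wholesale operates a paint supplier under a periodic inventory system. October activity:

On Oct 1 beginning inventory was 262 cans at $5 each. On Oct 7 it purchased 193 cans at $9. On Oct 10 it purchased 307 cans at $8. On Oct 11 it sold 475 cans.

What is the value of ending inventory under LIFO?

Oct 11, 475 sold [LIFO — newest first]: 307 @ $8 + 168 @ $9 = $3,968
Ending inventory: 262 @ $5 + 25 @ $9 = $1,535

Ending inventory = $1,535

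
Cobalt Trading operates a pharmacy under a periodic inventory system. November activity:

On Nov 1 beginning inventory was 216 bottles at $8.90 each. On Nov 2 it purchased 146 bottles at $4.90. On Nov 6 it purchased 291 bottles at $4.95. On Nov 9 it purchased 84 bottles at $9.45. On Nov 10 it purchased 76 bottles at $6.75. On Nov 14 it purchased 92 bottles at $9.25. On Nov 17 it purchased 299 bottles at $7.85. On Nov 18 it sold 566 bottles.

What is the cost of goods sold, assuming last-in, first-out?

COGS = $4,579.20

Nov 18, 566 sold [LIFO — newest first]: 299 @ $7.85 + 92 @ $9.25 + 76 @ $6.75 + 84 @ $9.45 + 15 @ $4.95 = $4,579.20
Ending inventory: 216 @ $8.90 + 146 @ $4.90 + 276 @ $4.95 = $4,004.00
Check: goods available $8,583.20 = COGS $4,579.20 + ending $4,004.00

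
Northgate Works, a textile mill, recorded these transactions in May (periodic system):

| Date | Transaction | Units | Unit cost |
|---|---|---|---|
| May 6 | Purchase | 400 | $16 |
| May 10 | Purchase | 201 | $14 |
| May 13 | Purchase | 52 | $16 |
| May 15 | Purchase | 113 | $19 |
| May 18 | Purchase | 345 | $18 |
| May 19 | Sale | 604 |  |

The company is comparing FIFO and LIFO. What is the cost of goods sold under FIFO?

COGS = $9,262

FIFO COGS: 400 @ $16 + 201 @ $14 + 3 @ $16 = $9,262
LIFO COGS: 345 @ $18 + 113 @ $19 + 52 @ $16 + 94 @ $14 = $10,505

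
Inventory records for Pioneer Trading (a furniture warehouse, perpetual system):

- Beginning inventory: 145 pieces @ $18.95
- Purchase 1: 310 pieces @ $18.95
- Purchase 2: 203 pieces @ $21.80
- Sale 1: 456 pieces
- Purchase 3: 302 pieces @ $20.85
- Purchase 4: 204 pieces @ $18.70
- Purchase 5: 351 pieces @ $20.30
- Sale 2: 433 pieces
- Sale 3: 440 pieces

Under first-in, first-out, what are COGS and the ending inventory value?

Sale 1 (456) [FIFO — oldest first]: 145 @ $18.95 + 310 @ $18.95 + 1 @ $21.80 = $8,644.05
Sale 2 (433) [FIFO — oldest first]: 202 @ $21.80 + 231 @ $20.85 = $9,219.95
Sale 3 (440) [FIFO — oldest first]: 71 @ $20.85 + 204 @ $18.70 + 165 @ $20.30 = $8,644.65
Total COGS = $8,644.05 + $9,219.95 + $8,644.65 = $26,508.65
Ending inventory: 186 @ $20.30 = $3,775.80
Check: goods available $30,284.45 = COGS $26,508.65 + ending $3,775.80

COGS = $26,508.65; ending inventory = $3,775.80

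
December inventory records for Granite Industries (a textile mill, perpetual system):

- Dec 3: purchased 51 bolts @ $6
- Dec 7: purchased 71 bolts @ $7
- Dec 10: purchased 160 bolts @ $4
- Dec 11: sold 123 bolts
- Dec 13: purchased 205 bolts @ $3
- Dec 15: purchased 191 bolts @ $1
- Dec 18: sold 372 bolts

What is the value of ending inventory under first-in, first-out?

Ending inventory = $183

Dec 11, 123 sold [FIFO — oldest first]: 51 @ $6 + 71 @ $7 + 1 @ $4 = $807
Dec 18, 372 sold [FIFO — oldest first]: 159 @ $4 + 205 @ $3 + 8 @ $1 = $1,259
Total COGS = $807 + $1,259 = $2,066
Ending inventory: 183 @ $1 = $183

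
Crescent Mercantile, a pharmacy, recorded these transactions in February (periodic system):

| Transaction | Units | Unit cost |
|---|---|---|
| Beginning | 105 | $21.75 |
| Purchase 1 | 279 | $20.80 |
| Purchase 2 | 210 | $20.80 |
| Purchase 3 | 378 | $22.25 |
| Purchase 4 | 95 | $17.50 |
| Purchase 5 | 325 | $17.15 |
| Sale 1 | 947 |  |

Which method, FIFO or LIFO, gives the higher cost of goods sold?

FIFO COGS: 105 @ $21.75 + 279 @ $20.80 + 210 @ $20.80 + 353 @ $22.25 = $20,309.20
LIFO COGS: 325 @ $17.15 + 95 @ $17.50 + 378 @ $22.25 + 149 @ $20.80 = $18,745.95

FIFO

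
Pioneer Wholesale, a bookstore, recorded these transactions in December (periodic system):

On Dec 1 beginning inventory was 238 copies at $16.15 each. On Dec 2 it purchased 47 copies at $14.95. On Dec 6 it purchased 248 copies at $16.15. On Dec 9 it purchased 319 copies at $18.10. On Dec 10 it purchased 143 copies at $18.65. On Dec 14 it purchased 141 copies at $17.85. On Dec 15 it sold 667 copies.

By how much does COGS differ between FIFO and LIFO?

$1,014.35

FIFO COGS: 238 @ $16.15 + 47 @ $14.95 + 248 @ $16.15 + 134 @ $18.10 = $10,976.95
LIFO COGS: 141 @ $17.85 + 143 @ $18.65 + 319 @ $18.10 + 64 @ $16.15 = $11,991.30
Difference = |$10,976.95 − $11,991.30| = $1,014.35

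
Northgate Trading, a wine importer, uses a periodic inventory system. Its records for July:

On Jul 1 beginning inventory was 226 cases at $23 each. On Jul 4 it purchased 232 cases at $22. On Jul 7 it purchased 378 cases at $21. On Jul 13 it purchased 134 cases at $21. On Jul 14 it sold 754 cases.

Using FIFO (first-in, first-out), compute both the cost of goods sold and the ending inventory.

COGS = $16,518; ending inventory = $4,536

Jul 14, 754 sold [FIFO — oldest first]: 226 @ $23 + 232 @ $22 + 296 @ $21 = $16,518
Ending inventory: 82 @ $21 + 134 @ $21 = $4,536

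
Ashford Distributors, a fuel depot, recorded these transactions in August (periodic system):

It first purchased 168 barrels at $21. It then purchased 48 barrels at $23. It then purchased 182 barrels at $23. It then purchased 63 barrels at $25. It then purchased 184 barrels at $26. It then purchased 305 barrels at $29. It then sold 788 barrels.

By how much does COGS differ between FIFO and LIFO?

$1,296

FIFO COGS: 168 @ $21 + 48 @ $23 + 182 @ $23 + 63 @ $25 + 184 @ $26 + 143 @ $29 = $19,324
LIFO COGS: 305 @ $29 + 184 @ $26 + 63 @ $25 + 182 @ $23 + 48 @ $23 + 6 @ $21 = $20,620
Difference = |$19,324 − $20,620| = $1,296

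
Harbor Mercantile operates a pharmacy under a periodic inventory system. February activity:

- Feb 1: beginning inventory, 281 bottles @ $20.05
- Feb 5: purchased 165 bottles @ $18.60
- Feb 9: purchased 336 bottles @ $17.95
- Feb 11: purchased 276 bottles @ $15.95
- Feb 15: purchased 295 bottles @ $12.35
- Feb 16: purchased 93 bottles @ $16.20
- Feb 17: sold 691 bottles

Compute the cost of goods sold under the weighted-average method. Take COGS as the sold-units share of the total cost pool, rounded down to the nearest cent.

COGS = $11,605.69

Feb 17, sell 691: 691/1446 × $24,286.30 → $11,605.69
Ending inventory (cost pool remaining) = $12,680.61
Check: goods available $24,286.30 = COGS $11,605.69 + ending $12,680.61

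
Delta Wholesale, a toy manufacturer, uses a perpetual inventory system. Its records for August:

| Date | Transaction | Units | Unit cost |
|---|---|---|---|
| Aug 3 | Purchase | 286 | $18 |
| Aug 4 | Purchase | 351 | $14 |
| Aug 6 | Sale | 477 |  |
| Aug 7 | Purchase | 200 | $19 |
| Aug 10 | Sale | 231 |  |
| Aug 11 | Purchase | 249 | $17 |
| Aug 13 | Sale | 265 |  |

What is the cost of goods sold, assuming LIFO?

COGS = $16,061

Aug 6, 477 sold [LIFO — newest first]: 351 @ $14 + 126 @ $18 = $7,182
Aug 10, 231 sold [LIFO — newest first]: 200 @ $19 + 31 @ $18 = $4,358
Aug 13, 265 sold [LIFO — newest first]: 249 @ $17 + 16 @ $18 = $4,521
Total COGS = $7,182 + $4,358 + $4,521 = $16,061
Ending inventory: 113 @ $18 = $2,034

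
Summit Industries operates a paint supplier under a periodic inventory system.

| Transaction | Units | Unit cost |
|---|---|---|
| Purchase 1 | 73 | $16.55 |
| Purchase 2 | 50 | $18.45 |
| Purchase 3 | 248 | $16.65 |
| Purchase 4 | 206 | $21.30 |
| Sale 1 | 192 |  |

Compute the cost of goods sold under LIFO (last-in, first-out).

COGS = $4,089.60

Sale 1 (192) [LIFO — newest first]: 192 @ $21.30 = $4,089.60
Ending inventory: 73 @ $16.55 + 50 @ $18.45 + 248 @ $16.65 + 14 @ $21.30 = $6,558.05
Check: goods available $10,647.65 = COGS $4,089.60 + ending $6,558.05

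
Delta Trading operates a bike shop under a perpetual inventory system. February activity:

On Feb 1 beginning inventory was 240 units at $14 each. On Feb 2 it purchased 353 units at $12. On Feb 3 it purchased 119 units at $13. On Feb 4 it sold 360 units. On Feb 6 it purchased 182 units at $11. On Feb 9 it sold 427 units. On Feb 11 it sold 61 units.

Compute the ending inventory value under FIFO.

Feb 4, 360 sold [FIFO — oldest first]: 240 @ $14 + 120 @ $12 = $4,800
Feb 9, 427 sold [FIFO — oldest first]: 233 @ $12 + 119 @ $13 + 75 @ $11 = $5,168
Feb 11, 61 sold [FIFO — oldest first]: 61 @ $11 = $671
Total COGS = $4,800 + $5,168 + $671 = $10,639
Ending inventory: 46 @ $11 = $506

Ending inventory = $506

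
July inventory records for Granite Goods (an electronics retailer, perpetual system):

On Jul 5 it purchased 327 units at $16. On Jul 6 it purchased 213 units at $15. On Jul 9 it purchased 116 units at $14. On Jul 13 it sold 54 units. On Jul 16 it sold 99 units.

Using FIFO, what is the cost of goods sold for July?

COGS = $2,448

Jul 13, 54 sold [FIFO — oldest first]: 54 @ $16 = $864
Jul 16, 99 sold [FIFO — oldest first]: 99 @ $16 = $1,584
Total COGS = $864 + $1,584 = $2,448
Ending inventory: 174 @ $16 + 213 @ $15 + 116 @ $14 = $7,603
Check: goods available $10,051 = COGS $2,448 + ending $7,603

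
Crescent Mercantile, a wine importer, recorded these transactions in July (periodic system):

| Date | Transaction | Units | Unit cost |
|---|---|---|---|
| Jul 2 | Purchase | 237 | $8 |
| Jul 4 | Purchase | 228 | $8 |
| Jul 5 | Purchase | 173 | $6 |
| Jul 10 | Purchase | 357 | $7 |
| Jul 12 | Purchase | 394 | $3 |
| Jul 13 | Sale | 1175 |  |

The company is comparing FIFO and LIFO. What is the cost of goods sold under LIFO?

COGS = $6,727

FIFO COGS: 237 @ $8 + 228 @ $8 + 173 @ $6 + 357 @ $7 + 180 @ $3 = $7,797
LIFO COGS: 394 @ $3 + 357 @ $7 + 173 @ $6 + 228 @ $8 + 23 @ $8 = $6,727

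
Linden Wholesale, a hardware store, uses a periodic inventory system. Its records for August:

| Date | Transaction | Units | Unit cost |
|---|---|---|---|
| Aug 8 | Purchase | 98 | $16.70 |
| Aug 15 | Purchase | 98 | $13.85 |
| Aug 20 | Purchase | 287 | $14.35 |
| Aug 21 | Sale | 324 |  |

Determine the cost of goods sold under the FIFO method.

COGS = $4,830.70

Aug 21, 324 sold [FIFO — oldest first]: 98 @ $16.70 + 98 @ $13.85 + 128 @ $14.35 = $4,830.70
Ending inventory: 159 @ $14.35 = $2,281.65
Check: goods available $7,112.35 = COGS $4,830.70 + ending $2,281.65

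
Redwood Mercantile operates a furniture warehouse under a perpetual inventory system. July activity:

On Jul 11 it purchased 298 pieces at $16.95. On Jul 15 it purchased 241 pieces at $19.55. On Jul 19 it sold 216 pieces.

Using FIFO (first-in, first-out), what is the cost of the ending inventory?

Ending inventory = $6,101.45

Jul 19, 216 sold [FIFO — oldest first]: 216 @ $16.95 = $3,661.20
Ending inventory: 82 @ $16.95 + 241 @ $19.55 = $6,101.45
Check: goods available $9,762.65 = COGS $3,661.20 + ending $6,101.45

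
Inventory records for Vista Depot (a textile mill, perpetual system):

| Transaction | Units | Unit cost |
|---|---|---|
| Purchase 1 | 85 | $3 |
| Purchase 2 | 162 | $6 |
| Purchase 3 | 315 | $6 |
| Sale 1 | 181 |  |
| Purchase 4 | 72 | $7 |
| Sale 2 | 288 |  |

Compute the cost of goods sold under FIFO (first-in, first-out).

Sale 1 (181) [FIFO — oldest first]: 85 @ $3 + 96 @ $6 = $831
Sale 2 (288) [FIFO — oldest first]: 66 @ $6 + 222 @ $6 = $1,728
Total COGS = $831 + $1,728 = $2,559
Ending inventory: 93 @ $6 + 72 @ $7 = $1,062

COGS = $2,559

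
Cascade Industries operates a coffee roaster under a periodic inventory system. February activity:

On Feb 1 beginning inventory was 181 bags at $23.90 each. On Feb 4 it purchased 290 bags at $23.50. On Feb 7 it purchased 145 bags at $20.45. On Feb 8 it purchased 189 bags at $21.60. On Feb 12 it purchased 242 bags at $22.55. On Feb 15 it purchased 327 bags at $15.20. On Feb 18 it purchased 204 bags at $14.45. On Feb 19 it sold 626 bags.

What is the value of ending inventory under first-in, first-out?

Ending inventory = $17,241.70

Feb 19, 626 sold [FIFO — oldest first]: 181 @ $23.90 + 290 @ $23.50 + 145 @ $20.45 + 10 @ $21.60 = $14,322.15
Ending inventory: 179 @ $21.60 + 242 @ $22.55 + 327 @ $15.20 + 204 @ $14.45 = $17,241.70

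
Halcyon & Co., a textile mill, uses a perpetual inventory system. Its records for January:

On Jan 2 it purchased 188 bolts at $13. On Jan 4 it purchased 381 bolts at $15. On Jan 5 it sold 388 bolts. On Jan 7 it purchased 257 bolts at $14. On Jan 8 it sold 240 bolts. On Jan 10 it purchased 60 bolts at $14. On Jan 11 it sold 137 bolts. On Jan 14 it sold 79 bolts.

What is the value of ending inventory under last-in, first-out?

Jan 5, 388 sold [LIFO — newest first]: 381 @ $15 + 7 @ $13 = $5,806
Jan 8, 240 sold [LIFO — newest first]: 240 @ $14 = $3,360
Jan 11, 137 sold [LIFO — newest first]: 60 @ $14 + 17 @ $14 + 60 @ $13 = $1,858
Jan 14, 79 sold [LIFO — newest first]: 79 @ $13 = $1,027
Total COGS = $5,806 + $3,360 + $1,858 + $1,027 = $12,051
Ending inventory: 42 @ $13 = $546
Check: goods available $12,597 = COGS $12,051 + ending $546

Ending inventory = $546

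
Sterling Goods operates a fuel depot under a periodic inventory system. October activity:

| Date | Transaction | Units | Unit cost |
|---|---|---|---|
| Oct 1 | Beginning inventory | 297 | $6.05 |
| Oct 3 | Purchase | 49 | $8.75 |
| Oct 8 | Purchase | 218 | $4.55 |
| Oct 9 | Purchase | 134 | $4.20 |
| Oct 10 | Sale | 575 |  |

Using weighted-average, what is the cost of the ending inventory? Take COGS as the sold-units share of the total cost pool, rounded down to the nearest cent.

Oct 10, sell 575: 575/698 × $3,780.30 → $3,114.14
Ending inventory (cost pool remaining) = $666.16
Check: goods available $3,780.30 = COGS $3,114.14 + ending $666.16

Ending inventory = $666.16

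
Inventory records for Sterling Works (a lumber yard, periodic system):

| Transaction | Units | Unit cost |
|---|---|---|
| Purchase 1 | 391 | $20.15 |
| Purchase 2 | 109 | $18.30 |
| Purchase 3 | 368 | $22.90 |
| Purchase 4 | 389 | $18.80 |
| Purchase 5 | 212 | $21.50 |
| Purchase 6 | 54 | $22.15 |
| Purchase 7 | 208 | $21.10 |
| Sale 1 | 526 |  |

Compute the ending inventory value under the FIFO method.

Sale 1 (526) [FIFO — oldest first]: 391 @ $20.15 + 109 @ $18.30 + 26 @ $22.90 = $10,468.75
Ending inventory: 342 @ $22.90 + 389 @ $18.80 + 212 @ $21.50 + 54 @ $22.15 + 208 @ $21.10 = $25,287.90

Ending inventory = $25,287.90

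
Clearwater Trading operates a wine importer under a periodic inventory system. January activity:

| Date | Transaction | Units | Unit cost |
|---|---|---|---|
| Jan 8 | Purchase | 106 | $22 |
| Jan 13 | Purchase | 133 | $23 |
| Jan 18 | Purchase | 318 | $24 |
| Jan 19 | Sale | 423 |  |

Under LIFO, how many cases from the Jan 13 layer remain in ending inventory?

Jan 19, 423 sold [LIFO — newest first]: 318 @ $24 + 105 @ $23 = $10,047
Ending inventory: 106 @ $22 + 28 @ $23 = $2,976
Check: goods available $13,023 = COGS $10,047 + ending $2,976

28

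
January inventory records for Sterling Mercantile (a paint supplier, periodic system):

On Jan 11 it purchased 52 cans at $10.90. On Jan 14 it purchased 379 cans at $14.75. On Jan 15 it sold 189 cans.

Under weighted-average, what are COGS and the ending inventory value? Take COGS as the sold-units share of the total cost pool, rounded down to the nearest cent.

COGS = $2,699.95; ending inventory = $3,457.10

Jan 15, sell 189: 189/431 × $6,157.05 → $2,699.95
Ending inventory (cost pool remaining) = $3,457.10
Check: goods available $6,157.05 = COGS $2,699.95 + ending $3,457.10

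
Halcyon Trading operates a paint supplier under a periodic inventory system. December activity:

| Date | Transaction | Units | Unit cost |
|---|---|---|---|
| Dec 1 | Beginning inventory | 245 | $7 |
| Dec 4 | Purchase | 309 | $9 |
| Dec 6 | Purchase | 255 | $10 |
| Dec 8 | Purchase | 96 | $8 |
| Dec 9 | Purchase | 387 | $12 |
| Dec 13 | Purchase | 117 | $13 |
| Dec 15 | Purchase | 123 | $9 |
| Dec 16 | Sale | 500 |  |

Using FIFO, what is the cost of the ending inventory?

Dec 16, 500 sold [FIFO — oldest first]: 245 @ $7 + 255 @ $9 = $4,010
Ending inventory: 54 @ $9 + 255 @ $10 + 96 @ $8 + 387 @ $12 + 117 @ $13 + 123 @ $9 = $11,076

Ending inventory = $11,076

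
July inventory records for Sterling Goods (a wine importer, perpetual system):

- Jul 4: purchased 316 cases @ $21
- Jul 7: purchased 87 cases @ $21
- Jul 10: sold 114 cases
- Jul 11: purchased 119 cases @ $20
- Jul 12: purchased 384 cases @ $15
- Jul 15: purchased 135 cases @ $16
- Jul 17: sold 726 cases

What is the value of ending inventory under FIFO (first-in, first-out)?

Jul 10, 114 sold [FIFO — oldest first]: 114 @ $21 = $2,394
Jul 17, 726 sold [FIFO — oldest first]: 202 @ $21 + 87 @ $21 + 119 @ $20 + 318 @ $15 = $13,219
Total COGS = $2,394 + $13,219 = $15,613
Ending inventory: 66 @ $15 + 135 @ $16 = $3,150
Check: goods available $18,763 = COGS $15,613 + ending $3,150

Ending inventory = $3,150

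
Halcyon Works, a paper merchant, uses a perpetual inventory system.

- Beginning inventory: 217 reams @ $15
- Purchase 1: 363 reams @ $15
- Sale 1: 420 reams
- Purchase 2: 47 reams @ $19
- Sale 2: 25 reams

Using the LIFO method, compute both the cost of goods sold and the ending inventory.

Sale 1 (420) [LIFO — newest first]: 363 @ $15 + 57 @ $15 = $6,300
Sale 2 (25) [LIFO — newest first]: 25 @ $19 = $475
Total COGS = $6,300 + $475 = $6,775
Ending inventory: 160 @ $15 + 22 @ $19 = $2,818
Check: goods available $9,593 = COGS $6,775 + ending $2,818

COGS = $6,775; ending inventory = $2,818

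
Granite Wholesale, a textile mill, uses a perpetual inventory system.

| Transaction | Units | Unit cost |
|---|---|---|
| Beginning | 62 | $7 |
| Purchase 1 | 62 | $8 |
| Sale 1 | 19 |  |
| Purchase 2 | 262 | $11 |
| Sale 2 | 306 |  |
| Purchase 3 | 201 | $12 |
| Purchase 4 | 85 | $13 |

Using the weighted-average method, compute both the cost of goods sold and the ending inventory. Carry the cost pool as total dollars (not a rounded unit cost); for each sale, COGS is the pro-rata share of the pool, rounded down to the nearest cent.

COGS = $3,202.08; ending inventory = $4,126.92

After Beginning: 62 on hand, pool $434.00 (≈ $7.0000 each)
After Purchase 1: 124 on hand, pool $930.00 (≈ $7.5000 each)
Sale 1, sell 19: 19/124 × $930.00 → $142.50
After Purchase 2: 367 on hand, pool $3,669.50 (≈ $9.9986 each)
Sale 2, sell 306: 306/367 × $3,669.50 → $3,059.58
After Purchase 3: 262 on hand, pool $3,021.92 (≈ $11.5340 each)
After Purchase 4: 347 on hand, pool $4,126.92 (≈ $11.8931 each)
Total COGS = $142.50 + $3,059.58 = $3,202.08
Ending inventory (cost pool remaining) = $4,126.92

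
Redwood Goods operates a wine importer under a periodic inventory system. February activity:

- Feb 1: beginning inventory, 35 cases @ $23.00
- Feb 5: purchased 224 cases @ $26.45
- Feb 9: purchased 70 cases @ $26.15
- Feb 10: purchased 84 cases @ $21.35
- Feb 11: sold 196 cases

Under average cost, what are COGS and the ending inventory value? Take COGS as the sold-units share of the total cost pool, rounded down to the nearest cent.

COGS = $4,913.62; ending inventory = $5,440.08

Feb 11, sell 196: 196/413 × $10,353.70 → $4,913.62
Ending inventory (cost pool remaining) = $5,440.08
Check: goods available $10,353.70 = COGS $4,913.62 + ending $5,440.08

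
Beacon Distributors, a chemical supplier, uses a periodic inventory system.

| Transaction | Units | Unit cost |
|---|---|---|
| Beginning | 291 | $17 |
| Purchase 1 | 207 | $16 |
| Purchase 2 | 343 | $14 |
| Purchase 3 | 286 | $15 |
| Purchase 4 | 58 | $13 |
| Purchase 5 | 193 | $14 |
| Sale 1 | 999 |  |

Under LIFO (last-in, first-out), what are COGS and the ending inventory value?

COGS = $14,452; ending inventory = $6,355

Sale 1 (999) [LIFO — newest first]: 193 @ $14 + 58 @ $13 + 286 @ $15 + 343 @ $14 + 119 @ $16 = $14,452
Ending inventory: 291 @ $17 + 88 @ $16 = $6,355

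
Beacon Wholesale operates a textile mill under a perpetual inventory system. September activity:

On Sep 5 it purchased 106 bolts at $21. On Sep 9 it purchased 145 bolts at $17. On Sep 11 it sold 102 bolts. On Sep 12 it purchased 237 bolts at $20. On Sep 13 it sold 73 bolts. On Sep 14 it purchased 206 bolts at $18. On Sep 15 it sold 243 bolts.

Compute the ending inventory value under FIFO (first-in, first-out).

Ending inventory = $5,108

Sep 11, 102 sold [FIFO — oldest first]: 102 @ $21 = $2,142
Sep 13, 73 sold [FIFO — oldest first]: 4 @ $21 + 69 @ $17 = $1,257
Sep 15, 243 sold [FIFO — oldest first]: 76 @ $17 + 167 @ $20 = $4,632
Total COGS = $2,142 + $1,257 + $4,632 = $8,031
Ending inventory: 70 @ $20 + 206 @ $18 = $5,108
Check: goods available $13,139 = COGS $8,031 + ending $5,108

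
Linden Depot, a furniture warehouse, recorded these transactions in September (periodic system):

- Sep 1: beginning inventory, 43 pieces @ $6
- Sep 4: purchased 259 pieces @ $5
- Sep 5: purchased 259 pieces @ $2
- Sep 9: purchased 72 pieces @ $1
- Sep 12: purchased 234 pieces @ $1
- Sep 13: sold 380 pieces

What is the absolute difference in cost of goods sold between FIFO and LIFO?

FIFO COGS: 43 @ $6 + 259 @ $5 + 78 @ $2 = $1,709
LIFO COGS: 234 @ $1 + 72 @ $1 + 74 @ $2 = $454
Difference = |$1,709 − $454| = $1,255

$1,255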